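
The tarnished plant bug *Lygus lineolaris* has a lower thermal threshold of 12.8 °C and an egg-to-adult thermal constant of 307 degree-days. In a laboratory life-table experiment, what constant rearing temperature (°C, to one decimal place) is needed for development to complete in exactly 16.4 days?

Required daily accumulation = 307 / 16.4 = 18.720 DD/day.
T = T_base + 18.720 = 12.8 + 18.720 = 31.520 ≈ 31.5 °C.

31.5 °C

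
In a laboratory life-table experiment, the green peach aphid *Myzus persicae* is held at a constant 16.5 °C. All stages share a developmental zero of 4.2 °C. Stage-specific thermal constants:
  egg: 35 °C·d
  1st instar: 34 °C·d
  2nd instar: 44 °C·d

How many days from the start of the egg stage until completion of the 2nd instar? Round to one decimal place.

Daily accumulation at 16.5 °C = 16.5 − 4.2 = 12.3 DD/day.
Total K = 35 + 34 + 44 = 113 DD.
Total duration = 113 / 12.3 = 9.187 ≈ 9.2 days.

9.2 days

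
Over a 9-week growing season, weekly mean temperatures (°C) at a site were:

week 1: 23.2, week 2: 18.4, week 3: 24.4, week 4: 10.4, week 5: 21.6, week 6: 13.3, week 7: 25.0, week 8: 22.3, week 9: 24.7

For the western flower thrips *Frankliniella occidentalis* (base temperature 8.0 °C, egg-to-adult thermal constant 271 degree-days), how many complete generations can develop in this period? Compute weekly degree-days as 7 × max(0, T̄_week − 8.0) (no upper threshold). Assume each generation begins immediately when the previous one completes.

Weekly DD (7 × max(0, T̄ − 8.0)): 106.4, 72.8, 114.8, 16.8, 95.2, 37.1, 119.0, 100.1, 116.9.
Season total = 779.1 DD.
Complete generations = ⌊779.1 / 271⌋ = 2.

2 generations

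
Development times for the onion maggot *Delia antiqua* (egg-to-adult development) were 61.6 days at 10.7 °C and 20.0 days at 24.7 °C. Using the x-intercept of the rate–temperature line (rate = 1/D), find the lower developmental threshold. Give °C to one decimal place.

Linear rate model ⇒ the product D·(T − T_b) is constant across temperatures.
61.6·(10.7 − T_b) = 20.0·(24.7 − T_b)
T_b = (61.6·10.7 − 20.0·24.7) / (61.6 − 20.0) = 165.12 / 41.6 = 3.969 °C ≈ 4.0 °C.

4.0 °C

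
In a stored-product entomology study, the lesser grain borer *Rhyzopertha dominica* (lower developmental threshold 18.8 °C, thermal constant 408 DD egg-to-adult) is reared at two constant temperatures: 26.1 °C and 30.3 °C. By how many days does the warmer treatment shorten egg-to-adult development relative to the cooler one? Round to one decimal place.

20.4 days

At 26.1 °C: 408 / (26.1 − 18.8) = 408 / 7.3 = 55.890 d.
At 30.3 °C: 408 / (30.3 − 18.8) = 408 / 11.5 = 35.478 d.
Difference = |55.890 − 35.478| = 20.412 ≈ 20.4 days.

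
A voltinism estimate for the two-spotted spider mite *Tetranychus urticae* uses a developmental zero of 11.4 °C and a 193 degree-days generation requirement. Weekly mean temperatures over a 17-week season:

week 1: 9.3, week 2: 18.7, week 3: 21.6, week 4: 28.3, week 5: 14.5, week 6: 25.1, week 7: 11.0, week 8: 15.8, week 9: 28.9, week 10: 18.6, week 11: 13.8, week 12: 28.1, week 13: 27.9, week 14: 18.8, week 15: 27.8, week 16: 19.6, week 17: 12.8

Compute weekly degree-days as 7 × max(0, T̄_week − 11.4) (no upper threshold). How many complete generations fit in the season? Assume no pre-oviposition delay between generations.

Weekly DD (7 × max(0, T̄ − 11.4)): 0.0, 51.1, 71.4, 118.3, 21.7, 95.9, 0.0, 30.8, 122.5, 50.4, 16.8, 116.9, 115.5, 51.8, 114.8, 57.4, 9.8.
Season total = 1045.1 DD.
Complete generations = ⌊1045.1 / 193⌋ = 5.

5 generations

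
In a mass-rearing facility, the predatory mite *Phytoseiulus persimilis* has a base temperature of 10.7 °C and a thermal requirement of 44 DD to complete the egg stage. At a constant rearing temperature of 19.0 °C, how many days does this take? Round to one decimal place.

Daily accumulation = 19.0 − 10.7 = 8.3 DD/day.
Duration = 44 / 8.3 = 5.301 ≈ 5.3 days.

5.3 days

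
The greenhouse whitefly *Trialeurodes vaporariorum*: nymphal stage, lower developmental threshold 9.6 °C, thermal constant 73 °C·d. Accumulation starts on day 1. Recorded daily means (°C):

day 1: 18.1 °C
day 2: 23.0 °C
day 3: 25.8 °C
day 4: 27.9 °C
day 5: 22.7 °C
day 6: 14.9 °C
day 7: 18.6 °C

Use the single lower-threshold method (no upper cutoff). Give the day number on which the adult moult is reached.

Daily DD above 9.6 °C: 8.5, 13.4, 16.2, 18.3, 13.1, 5.3, 9.0.
Cumulative: 8.5, 21.9, 38.1, 56.4, 69.5, 74.8, 83.8.
The total first reaches 73 DD on day 6.

day 6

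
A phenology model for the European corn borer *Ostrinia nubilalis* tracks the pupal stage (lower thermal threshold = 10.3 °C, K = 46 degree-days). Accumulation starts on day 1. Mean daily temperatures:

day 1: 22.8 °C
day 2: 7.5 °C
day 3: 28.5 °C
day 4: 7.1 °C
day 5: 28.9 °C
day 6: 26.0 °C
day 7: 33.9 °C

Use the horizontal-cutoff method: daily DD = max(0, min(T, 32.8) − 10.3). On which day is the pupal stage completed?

Daily DD above 10.3 °C (capped at 22.5): 12.5, 0.0, 18.2, 0.0, 18.6, 15.7, 22.5.
Cumulative: 12.5, 12.5, 30.7, 30.7, 49.3, 65.0, 87.5.
The total first reaches 46 DD on day 5.

day 5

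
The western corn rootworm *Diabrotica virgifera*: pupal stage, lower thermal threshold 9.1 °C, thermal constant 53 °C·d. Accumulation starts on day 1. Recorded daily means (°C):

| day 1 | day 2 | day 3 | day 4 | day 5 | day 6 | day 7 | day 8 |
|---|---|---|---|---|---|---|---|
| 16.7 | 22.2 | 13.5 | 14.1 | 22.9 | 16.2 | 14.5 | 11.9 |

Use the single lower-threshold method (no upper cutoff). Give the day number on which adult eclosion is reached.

day 7

Daily DD above 9.1 °C: 7.6, 13.1, 4.4, 5.0, 13.8, 7.1, 5.4, 2.8.
Cumulative: 7.6, 20.7, 25.1, 30.1, 43.9, 51.0, 56.4, 59.2.
The total first reaches 53 DD on day 7.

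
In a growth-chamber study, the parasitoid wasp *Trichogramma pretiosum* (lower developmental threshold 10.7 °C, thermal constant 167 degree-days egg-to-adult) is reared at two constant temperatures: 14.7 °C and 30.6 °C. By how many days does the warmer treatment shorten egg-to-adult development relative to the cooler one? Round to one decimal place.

At 14.7 °C: 167 / (14.7 − 10.7) = 167 / 4.0 = 41.750 d.
At 30.6 °C: 167 / (30.6 − 10.7) = 167 / 19.9 = 8.392 d.
Difference = |41.750 − 8.392| = 33.358 ≈ 33.4 days.

33.4 days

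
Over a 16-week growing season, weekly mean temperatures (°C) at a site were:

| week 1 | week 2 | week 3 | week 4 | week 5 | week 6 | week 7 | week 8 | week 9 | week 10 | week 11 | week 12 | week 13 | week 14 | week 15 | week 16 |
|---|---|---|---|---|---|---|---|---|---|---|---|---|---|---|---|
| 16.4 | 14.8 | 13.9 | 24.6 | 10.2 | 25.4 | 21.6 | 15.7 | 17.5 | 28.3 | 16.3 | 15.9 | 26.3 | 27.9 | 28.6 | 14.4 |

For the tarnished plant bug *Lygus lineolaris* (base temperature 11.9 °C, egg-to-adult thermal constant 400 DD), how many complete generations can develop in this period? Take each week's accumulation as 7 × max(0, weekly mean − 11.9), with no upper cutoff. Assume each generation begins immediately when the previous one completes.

2 generations

Weekly DD (7 × max(0, T̄ − 11.9)): 31.5, 20.3, 14.0, 88.9, 0.0, 94.5, 67.9, 26.6, 39.2, 114.8, 30.8, 28.0, 100.8, 112.0, 116.9, 17.5.
Season total = 903.7 DD.
Complete generations = ⌊903.7 / 400⌋ = 2.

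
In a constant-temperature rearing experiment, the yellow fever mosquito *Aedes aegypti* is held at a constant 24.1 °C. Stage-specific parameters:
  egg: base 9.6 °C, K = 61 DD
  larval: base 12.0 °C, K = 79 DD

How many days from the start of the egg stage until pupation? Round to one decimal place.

10.7 days

egg: 61 / (24.1 − 9.6) = 61 / 14.5 = 4.207 d.
larval: 79 / (24.1 − 12.0) = 79 / 12.1 = 6.529 d.
Sum = 10.736 ≈ 10.7 days.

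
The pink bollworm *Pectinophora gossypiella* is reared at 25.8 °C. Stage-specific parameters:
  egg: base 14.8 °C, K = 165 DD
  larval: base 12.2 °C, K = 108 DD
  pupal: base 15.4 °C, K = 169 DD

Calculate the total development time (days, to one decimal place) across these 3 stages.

egg: 165 / (25.8 − 14.8) = 165 / 11.0 = 15.000 d.
larval: 108 / (25.8 − 12.2) = 108 / 13.6 = 7.941 d.
pupal: 169 / (25.8 − 15.4) = 169 / 10.4 = 16.250 d.
Sum = 39.191 ≈ 39.2 days.

39.2 days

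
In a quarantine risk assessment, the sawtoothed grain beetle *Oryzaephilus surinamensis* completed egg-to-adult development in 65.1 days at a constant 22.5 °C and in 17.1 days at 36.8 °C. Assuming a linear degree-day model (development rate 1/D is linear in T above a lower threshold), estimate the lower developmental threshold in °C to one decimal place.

17.4 °C

Linear rate model ⇒ the product D·(T − T_b) is constant across temperatures.
65.1·(22.5 − T_b) = 17.1·(36.8 − T_b)
T_b = (65.1·22.5 − 17.1·36.8) / (65.1 − 17.1) = 835.47 / 48.0 = 17.406 °C ≈ 17.4 °C.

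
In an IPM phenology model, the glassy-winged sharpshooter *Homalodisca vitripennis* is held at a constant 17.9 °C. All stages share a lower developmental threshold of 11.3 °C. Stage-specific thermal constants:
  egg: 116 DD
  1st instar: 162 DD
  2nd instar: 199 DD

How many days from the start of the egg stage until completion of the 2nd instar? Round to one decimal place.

Daily accumulation at 17.9 °C = 17.9 − 11.3 = 6.6 DD/day.
Total K = 116 + 162 + 199 = 477 DD.
Total duration = 477 / 6.6 = 72.273 ≈ 72.3 days.

72.3 days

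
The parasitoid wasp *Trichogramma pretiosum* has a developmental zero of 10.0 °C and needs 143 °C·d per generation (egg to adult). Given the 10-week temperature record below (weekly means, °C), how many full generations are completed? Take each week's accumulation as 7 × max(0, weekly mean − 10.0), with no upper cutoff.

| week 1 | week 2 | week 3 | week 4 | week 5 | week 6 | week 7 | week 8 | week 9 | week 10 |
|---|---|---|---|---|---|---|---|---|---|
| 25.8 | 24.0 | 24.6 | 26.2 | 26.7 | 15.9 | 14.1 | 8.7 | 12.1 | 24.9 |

5 generations

Weekly DD (7 × max(0, T̄ − 10.0)): 110.6, 98.0, 102.2, 113.4, 116.9, 41.3, 28.7, 0.0, 14.7, 104.3.
Season total = 730.1 DD.
Complete generations = ⌊730.1 / 143⌋ = 5.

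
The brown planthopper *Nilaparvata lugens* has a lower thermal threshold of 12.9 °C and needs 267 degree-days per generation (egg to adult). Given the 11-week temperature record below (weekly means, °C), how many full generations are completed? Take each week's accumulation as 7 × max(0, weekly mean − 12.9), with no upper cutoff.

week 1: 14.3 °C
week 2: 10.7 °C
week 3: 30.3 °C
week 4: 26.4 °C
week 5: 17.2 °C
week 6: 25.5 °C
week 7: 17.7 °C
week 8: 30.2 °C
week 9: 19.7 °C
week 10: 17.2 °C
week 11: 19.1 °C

2 generations

Weekly DD (7 × max(0, T̄ − 12.9)): 9.8, 0.0, 121.8, 94.5, 30.1, 88.2, 33.6, 121.1, 47.6, 30.1, 43.4.
Season total = 620.2 DD.
Complete generations = ⌊620.2 / 267⌋ = 2.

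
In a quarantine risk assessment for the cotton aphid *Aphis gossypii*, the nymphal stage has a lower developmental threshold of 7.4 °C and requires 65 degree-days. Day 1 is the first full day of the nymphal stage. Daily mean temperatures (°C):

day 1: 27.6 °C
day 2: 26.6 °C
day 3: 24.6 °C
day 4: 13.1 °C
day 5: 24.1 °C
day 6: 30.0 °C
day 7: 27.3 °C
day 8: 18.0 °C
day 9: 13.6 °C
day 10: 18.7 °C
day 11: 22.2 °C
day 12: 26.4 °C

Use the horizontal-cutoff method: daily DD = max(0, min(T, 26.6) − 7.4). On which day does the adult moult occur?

Daily DD above 7.4 °C (capped at 19.2): 19.2, 19.2, 17.2, 5.7, 16.7, 19.2, 19.2, 10.6, 6.2, 11.3, 14.8, 19.0.
Cumulative: 19.2, 38.4, 55.6, 61.3, 78.0, 97.2, 116.4, 127.0, 133.2, 144.5, 159.3, 178.3.
The total first reaches 65 DD on day 5.

day 5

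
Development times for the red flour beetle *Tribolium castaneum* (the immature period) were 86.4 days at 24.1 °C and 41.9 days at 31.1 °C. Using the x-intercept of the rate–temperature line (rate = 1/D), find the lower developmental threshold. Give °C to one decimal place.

Linear rate model ⇒ the product D·(T − T_b) is constant across temperatures.
86.4·(24.1 − T_b) = 41.9·(31.1 − T_b)
T_b = (86.4·24.1 − 41.9·31.1) / (86.4 − 41.9) = 779.15 / 44.5 = 17.509 °C ≈ 17.5 °C.

17.5 °C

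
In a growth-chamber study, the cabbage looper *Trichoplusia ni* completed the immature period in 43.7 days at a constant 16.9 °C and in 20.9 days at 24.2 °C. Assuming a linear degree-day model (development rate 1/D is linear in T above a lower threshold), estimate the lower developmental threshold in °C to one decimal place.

10.2 °C

Under the model K = D·(T − T_b), so D₁·(T₁ − T_b) = D₂·(T₂ − T_b).
43.7·(16.9 − T_b) = 20.9·(24.2 − T_b)
T_b = (43.7·16.9 − 20.9·24.2) / (43.7 − 20.9) = 232.75 / 22.8 = 10.208 °C ≈ 10.2 °C.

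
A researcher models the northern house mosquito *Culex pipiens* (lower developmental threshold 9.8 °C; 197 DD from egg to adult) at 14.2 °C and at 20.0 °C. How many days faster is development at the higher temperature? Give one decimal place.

25.5 days

At 14.2 °C: 197 / (14.2 − 9.8) = 197 / 4.4 = 44.773 d.
At 20.0 °C: 197 / (20.0 − 9.8) = 197 / 10.2 = 19.314 d.
Difference = |44.773 − 19.314| = 25.459 ≈ 25.5 days.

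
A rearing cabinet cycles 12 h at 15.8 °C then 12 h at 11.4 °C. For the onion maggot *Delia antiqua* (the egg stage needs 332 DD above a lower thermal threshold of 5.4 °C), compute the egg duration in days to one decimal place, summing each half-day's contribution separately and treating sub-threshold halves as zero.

40.5 days

Day half: max(0, 15.8 − 5.4) × 0.5 = 10.4 × 0.5 = 5.20 DD.
Night half: max(0, 11.4 − 5.4) × 0.5 = 6.0 × 0.5 = 3.00 DD.
Per 24 h: 8.20 DD/day.
Duration = 332 / 8.20 = 40.488 ≈ 40.5 days.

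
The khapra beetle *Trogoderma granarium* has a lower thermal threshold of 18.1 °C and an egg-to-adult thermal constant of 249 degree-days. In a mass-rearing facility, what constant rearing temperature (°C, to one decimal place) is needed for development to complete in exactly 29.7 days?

26.5 °C

Required daily accumulation = 249 / 29.7 = 8.384 DD/day.
T = T_base + 8.384 = 18.1 + 8.384 = 26.484 ≈ 26.5 °C.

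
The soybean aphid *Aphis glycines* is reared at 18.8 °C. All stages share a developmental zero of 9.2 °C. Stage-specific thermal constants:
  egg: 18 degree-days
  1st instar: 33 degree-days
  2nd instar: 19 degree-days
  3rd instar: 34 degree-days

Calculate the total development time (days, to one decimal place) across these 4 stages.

Daily accumulation at 18.8 °C = 18.8 − 9.2 = 9.6 DD/day.
Total K = 18 + 33 + 19 + 34 = 104 DD.
Total duration = 104 / 9.6 = 10.833 ≈ 10.8 days.

10.8 days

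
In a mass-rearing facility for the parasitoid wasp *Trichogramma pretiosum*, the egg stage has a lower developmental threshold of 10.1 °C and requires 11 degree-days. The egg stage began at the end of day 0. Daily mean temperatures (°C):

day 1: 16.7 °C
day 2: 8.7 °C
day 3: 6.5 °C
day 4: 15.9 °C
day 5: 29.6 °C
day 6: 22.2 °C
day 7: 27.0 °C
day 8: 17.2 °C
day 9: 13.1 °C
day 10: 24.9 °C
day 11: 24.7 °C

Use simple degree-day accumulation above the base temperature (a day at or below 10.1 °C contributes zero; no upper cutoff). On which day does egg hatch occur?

day 4

Daily DD above 10.1 °C: 6.6, 0.0, 0.0, 5.8, 19.5, 12.1, 16.9, 7.1, 3.0, 14.8, 14.6.
Cumulative: 6.6, 6.6, 6.6, 12.4, 31.9, 44.0, 60.9, 68.0, 71.0, 85.8, 100.4.
The total first reaches 11 DD on day 4.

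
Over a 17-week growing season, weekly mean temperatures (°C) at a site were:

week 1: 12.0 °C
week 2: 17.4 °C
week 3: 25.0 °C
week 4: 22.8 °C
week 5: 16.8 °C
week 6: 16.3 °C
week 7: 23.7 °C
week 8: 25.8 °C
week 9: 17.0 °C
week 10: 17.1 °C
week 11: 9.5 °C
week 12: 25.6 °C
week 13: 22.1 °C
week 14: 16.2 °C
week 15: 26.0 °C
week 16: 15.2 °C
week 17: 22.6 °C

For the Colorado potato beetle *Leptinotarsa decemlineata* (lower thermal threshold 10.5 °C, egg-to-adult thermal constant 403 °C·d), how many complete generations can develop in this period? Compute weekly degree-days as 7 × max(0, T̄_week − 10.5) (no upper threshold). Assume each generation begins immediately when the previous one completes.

2 generations

Weekly DD (7 × max(0, T̄ − 10.5)): 10.5, 48.3, 101.5, 86.1, 44.1, 40.6, 92.4, 107.1, 45.5, 46.2, 0.0, 105.7, 81.2, 39.9, 108.5, 32.9, 84.7.
Season total = 1075.2 DD.
Complete generations = ⌊1075.2 / 403⌋ = 2.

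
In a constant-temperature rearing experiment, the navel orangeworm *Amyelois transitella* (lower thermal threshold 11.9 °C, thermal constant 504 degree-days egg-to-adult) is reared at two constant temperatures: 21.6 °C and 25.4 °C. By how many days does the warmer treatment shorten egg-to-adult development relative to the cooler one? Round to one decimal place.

At 21.6 °C: 504 / (21.6 − 11.9) = 504 / 9.7 = 51.959 d.
At 25.4 °C: 504 / (25.4 − 11.9) = 504 / 13.5 = 37.333 d.
Difference = |51.959 − 37.333| = 14.625 ≈ 14.6 days.

14.6 days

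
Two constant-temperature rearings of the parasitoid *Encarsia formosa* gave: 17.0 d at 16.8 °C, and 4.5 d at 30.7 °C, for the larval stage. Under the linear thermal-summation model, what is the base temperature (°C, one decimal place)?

Linear rate model ⇒ the product D·(T − T_b) is constant across temperatures.
17.0·(16.8 − T_b) = 4.5·(30.7 − T_b)
T_b = (17.0·16.8 − 4.5·30.7) / (17.0 − 4.5) = 147.45 / 12.5 = 11.796 °C ≈ 11.8 °C.

11.8 °C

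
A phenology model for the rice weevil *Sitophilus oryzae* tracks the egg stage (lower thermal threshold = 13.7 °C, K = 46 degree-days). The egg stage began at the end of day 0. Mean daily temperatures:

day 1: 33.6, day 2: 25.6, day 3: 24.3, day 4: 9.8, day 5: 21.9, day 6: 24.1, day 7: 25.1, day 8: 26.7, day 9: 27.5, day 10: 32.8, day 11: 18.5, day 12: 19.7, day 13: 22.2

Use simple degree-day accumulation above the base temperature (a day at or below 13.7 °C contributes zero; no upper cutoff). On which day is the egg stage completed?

Daily DD above 13.7 °C: 19.9, 11.9, 10.6, 0.0, 8.2, 10.4, 11.4, 13.0, 13.8, 19.1, 4.8, 6.0, 8.5.
Cumulative: 19.9, 31.8, 42.4, 42.4, 50.6, 61.0, 72.4, 85.4, 99.2, 118.3, 123.1, 129.1, 137.6.
The total first reaches 46 DD on day 5.

day 5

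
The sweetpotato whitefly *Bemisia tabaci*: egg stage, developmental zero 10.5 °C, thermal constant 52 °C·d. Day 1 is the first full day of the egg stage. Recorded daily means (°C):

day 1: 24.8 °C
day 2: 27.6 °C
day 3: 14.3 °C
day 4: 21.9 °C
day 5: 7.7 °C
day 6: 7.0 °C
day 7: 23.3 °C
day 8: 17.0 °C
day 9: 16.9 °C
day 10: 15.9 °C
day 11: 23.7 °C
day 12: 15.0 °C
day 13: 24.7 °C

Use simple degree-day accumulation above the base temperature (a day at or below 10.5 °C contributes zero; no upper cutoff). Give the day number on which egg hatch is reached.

Daily DD above 10.5 °C: 14.3, 17.1, 3.8, 11.4, 0.0, 0.0, 12.8, 6.5, 6.4, 5.4, 13.2, 4.5, 14.2.
Cumulative: 14.3, 31.4, 35.2, 46.6, 46.6, 46.6, 59.4, 65.9, 72.3, 77.7, 90.9, 95.4, 109.6.
The total first reaches 52 DD on day 7.

day 7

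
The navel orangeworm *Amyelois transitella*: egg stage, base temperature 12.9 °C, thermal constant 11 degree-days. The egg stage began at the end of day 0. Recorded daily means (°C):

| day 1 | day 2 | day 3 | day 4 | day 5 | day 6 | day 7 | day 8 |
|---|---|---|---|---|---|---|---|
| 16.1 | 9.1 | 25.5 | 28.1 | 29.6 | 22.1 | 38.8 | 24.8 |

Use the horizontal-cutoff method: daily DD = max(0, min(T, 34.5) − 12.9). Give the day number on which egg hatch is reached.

day 3

Daily DD above 12.9 °C (capped at 21.6): 3.2, 0.0, 12.6, 15.2, 16.7, 9.2, 21.6, 11.9.
Cumulative: 3.2, 3.2, 15.8, 31.0, 47.7, 56.9, 78.5, 90.4.
The total first reaches 11 DD on day 3.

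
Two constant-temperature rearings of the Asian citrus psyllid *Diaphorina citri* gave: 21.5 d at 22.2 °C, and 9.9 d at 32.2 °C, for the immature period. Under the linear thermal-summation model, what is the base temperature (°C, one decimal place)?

Linear rate model ⇒ the product D·(T − T_b) is constant across temperatures.
21.5·(22.2 − T_b) = 9.9·(32.2 − T_b)
T_b = (21.5·22.2 − 9.9·32.2) / (21.5 − 9.9) = 158.52 / 11.6 = 13.666 °C ≈ 13.7 °C.

13.7 °C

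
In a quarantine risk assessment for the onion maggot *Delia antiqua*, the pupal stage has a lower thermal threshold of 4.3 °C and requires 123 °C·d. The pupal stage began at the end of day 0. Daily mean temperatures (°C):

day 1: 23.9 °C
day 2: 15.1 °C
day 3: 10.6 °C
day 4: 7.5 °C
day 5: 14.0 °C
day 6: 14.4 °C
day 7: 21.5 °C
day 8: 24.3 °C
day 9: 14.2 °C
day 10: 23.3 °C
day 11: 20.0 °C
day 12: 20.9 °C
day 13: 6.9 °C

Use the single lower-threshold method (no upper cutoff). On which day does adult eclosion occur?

day 10

Daily DD above 4.3 °C: 19.6, 10.8, 6.3, 3.2, 9.7, 10.1, 17.2, 20.0, 9.9, 19.0, 15.7, 16.6, 2.6.
Cumulative: 19.6, 30.4, 36.7, 39.9, 49.6, 59.7, 76.9, 96.9, 106.8, 125.8, 141.5, 158.1, 160.7.
The total first reaches 123 DD on day 10.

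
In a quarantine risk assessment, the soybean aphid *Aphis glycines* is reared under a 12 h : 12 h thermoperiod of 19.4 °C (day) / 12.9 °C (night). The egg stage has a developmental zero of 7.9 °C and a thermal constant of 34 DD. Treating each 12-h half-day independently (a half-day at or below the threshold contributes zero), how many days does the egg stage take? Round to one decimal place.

4.1 days

Day half: max(0, 19.4 − 7.9) × 0.5 = 11.5 × 0.5 = 5.75 DD.
Night half: max(0, 12.9 − 7.9) × 0.5 = 5.0 × 0.5 = 2.50 DD.
Per 24 h: 8.25 DD/day.
Duration = 34 / 8.25 = 4.121 ≈ 4.1 days.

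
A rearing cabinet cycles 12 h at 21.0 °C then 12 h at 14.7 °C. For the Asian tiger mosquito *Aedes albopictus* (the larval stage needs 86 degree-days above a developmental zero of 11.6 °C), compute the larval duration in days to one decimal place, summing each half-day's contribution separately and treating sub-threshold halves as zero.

Day half: max(0, 21.0 − 11.6) × 0.5 = 9.4 × 0.5 = 4.70 DD.
Night half: max(0, 14.7 − 11.6) × 0.5 = 3.1 × 0.5 = 1.55 DD.
Per 24 h: 6.25 DD/day.
Duration = 86 / 6.25 = 13.760 ≈ 13.8 days.

13.8 days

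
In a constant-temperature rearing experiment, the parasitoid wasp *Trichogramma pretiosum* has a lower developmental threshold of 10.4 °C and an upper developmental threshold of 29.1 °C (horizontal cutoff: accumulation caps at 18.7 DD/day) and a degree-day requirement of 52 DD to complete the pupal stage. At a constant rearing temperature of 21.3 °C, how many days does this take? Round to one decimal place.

Daily accumulation = 21.3 − 10.4 = 10.9 DD/day.
Duration = 52 / 10.9 = 4.771 ≈ 4.8 days.

4.8 days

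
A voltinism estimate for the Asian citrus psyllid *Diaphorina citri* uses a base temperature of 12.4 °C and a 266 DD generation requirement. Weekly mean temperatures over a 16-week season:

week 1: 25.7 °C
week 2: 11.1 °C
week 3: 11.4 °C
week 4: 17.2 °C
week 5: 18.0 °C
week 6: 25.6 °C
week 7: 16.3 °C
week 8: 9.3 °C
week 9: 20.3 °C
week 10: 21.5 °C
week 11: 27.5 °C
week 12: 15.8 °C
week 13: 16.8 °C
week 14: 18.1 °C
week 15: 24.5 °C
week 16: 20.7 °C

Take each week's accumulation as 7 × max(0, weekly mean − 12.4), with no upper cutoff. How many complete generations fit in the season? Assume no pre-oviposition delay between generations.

2 generations

Weekly DD (7 × max(0, T̄ − 12.4)): 93.1, 0.0, 0.0, 33.6, 39.2, 92.4, 27.3, 0.0, 55.3, 63.7, 105.7, 23.8, 30.8, 39.9, 84.7, 58.1.
Season total = 747.6 DD.
Complete generations = ⌊747.6 / 266⌋ = 2.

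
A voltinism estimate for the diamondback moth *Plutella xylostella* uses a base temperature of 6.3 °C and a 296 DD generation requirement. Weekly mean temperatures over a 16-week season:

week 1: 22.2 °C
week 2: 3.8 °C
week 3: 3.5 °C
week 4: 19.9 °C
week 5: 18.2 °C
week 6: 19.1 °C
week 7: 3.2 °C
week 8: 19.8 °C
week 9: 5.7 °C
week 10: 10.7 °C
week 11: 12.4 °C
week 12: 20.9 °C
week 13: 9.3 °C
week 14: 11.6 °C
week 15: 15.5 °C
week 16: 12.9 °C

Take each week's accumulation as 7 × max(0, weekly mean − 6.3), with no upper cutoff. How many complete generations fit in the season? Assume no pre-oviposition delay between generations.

Weekly DD (7 × max(0, T̄ − 6.3)): 111.3, 0.0, 0.0, 95.2, 83.3, 89.6, 0.0, 94.5, 0.0, 30.8, 42.7, 102.2, 21.0, 37.1, 64.4, 46.2.
Season total = 818.3 DD.
Complete generations = ⌊818.3 / 296⌋ = 2.

2 generations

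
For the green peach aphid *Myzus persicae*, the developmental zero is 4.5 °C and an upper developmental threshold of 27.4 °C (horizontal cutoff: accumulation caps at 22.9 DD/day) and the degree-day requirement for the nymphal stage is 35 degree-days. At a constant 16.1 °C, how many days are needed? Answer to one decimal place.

Daily accumulation = 16.1 − 4.5 = 11.6 DD/day.
Duration = 35 / 11.6 = 3.017 ≈ 3.0 days.

3.0 days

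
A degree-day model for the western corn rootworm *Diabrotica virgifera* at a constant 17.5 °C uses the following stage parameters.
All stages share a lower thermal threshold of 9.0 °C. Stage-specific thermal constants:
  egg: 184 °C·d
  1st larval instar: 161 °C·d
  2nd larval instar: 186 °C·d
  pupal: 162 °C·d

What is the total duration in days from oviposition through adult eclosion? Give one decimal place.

Daily accumulation at 17.5 °C = 17.5 − 9.0 = 8.5 DD/day.
Total K = 184 + 161 + 186 + 162 = 693 DD.
Total duration = 693 / 8.5 = 81.529 ≈ 81.5 days.

81.5 days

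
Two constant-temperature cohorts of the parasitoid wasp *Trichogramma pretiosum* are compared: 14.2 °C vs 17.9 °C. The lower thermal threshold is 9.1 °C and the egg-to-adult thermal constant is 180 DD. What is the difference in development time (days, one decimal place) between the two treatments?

14.8 days

At 14.2 °C: 180 / (14.2 − 9.1) = 180 / 5.1 = 35.294 d.
At 17.9 °C: 180 / (17.9 − 9.1) = 180 / 8.8 = 20.455 d.
Difference = |35.294 − 20.455| = 14.840 ≈ 14.8 days.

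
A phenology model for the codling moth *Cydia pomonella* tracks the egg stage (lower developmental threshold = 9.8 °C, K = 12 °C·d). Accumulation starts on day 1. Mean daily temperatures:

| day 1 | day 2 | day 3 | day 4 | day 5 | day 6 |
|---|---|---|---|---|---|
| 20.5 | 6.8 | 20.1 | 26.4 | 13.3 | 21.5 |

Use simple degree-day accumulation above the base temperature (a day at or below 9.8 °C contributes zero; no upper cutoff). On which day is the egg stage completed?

Daily DD above 9.8 °C: 10.7, 0.0, 10.3, 16.6, 3.5, 11.7.
Cumulative: 10.7, 10.7, 21.0, 37.6, 41.1, 52.8.
The total first reaches 12 DD on day 3.

day 3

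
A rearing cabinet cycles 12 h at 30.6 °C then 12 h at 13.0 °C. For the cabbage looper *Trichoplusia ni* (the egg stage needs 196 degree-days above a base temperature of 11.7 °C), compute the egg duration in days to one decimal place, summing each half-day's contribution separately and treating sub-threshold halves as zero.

Day half: max(0, 30.6 − 11.7) × 0.5 = 18.9 × 0.5 = 9.45 DD.
Night half: max(0, 13.0 − 11.7) × 0.5 = 1.3 × 0.5 = 0.65 DD.
Per 24 h: 10.10 DD/day.
Duration = 196 / 10.10 = 19.406 ≈ 19.4 days.

19.4 days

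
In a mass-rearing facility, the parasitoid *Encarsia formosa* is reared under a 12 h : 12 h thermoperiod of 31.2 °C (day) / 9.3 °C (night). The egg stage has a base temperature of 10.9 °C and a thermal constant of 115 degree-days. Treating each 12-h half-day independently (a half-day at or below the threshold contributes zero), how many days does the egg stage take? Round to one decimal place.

Day half: max(0, 31.2 − 10.9) × 0.5 = 20.3 × 0.5 = 10.15 DD.
Night half: max(0, 9.3 − 10.9) × 0.5 = 0.0 × 0.5 = 0.00 DD.
Per 24 h: 10.15 DD/day.
Duration = 115 / 10.15 = 11.330 ≈ 11.3 days.

11.3 days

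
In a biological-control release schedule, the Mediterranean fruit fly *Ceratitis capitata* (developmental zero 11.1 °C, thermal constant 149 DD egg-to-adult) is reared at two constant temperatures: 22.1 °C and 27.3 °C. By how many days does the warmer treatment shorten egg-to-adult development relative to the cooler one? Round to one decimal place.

4.3 days

At 22.1 °C: 149 / (22.1 − 11.1) = 149 / 11.0 = 13.545 d.
At 27.3 °C: 149 / (27.3 − 11.1) = 149 / 16.2 = 9.198 d.
Difference = |13.545 − 9.198| = 4.348 ≈ 4.3 days.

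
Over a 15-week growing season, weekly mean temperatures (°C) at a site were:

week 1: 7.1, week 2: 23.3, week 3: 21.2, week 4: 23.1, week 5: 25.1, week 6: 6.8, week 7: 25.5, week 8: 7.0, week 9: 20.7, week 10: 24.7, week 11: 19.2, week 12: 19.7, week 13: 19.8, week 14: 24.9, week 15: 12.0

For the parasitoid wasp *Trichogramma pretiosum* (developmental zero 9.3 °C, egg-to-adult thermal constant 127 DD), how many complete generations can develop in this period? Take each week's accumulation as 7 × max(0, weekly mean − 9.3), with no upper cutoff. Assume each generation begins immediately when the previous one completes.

Weekly DD (7 × max(0, T̄ − 9.3)): 0.0, 98.0, 83.3, 96.6, 110.6, 0.0, 113.4, 0.0, 79.8, 107.8, 69.3, 72.8, 73.5, 109.2, 18.9.
Season total = 1033.2 DD.
Complete generations = ⌊1033.2 / 127⌋ = 8.

8 generations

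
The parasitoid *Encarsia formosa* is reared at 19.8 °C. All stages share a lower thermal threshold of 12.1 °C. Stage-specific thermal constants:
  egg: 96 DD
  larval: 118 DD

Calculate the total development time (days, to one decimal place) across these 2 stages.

27.8 days

Daily accumulation at 19.8 °C = 19.8 − 12.1 = 7.7 DD/day.
Total K = 96 + 118 = 214 DD.
Total duration = 214 / 7.7 = 27.792 ≈ 27.8 days.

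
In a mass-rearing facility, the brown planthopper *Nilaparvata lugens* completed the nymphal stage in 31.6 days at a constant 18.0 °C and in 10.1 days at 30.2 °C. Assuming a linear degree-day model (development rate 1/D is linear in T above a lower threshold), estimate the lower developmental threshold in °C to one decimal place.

12.3 °C

Linear rate model ⇒ the product D·(T − T_b) is constant across temperatures.
31.6·(18.0 − T_b) = 10.1·(30.2 − T_b)
T_b = (31.6·18.0 − 10.1·30.2) / (31.6 − 10.1) = 263.78 / 21.5 = 12.269 °C ≈ 12.3 °C.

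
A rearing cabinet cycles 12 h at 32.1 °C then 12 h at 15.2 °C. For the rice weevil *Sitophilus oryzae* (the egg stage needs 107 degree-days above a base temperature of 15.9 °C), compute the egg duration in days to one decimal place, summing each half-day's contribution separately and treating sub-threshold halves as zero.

Day half: max(0, 32.1 − 15.9) × 0.5 = 16.2 × 0.5 = 8.10 DD.
Night half: max(0, 15.2 − 15.9) × 0.5 = 0.0 × 0.5 = 0.00 DD.
Per 24 h: 8.10 DD/day.
Duration = 107 / 8.10 = 13.210 ≈ 13.2 days.

13.2 days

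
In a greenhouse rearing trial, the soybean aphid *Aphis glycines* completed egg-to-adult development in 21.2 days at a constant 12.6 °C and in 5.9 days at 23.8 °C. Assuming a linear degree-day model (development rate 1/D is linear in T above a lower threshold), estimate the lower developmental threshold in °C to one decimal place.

Linear rate model ⇒ the product D·(T − T_b) is constant across temperatures.
21.2·(12.6 − T_b) = 5.9·(23.8 − T_b)
T_b = (21.2·12.6 − 5.9·23.8) / (21.2 − 5.9) = 126.70 / 15.3 = 8.281 °C ≈ 8.3 °C.

8.3 °C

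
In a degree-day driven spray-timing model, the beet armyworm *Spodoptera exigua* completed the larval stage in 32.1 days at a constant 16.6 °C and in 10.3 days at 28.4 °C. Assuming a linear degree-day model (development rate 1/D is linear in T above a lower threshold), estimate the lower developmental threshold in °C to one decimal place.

11.0 °C

Linear rate model ⇒ the product D·(T − T_b) is constant across temperatures.
32.1·(16.6 − T_b) = 10.3·(28.4 − T_b)
T_b = (32.1·16.6 − 10.3·28.4) / (32.1 − 10.3) = 240.34 / 21.8 = 11.025 °C ≈ 11.0 °C.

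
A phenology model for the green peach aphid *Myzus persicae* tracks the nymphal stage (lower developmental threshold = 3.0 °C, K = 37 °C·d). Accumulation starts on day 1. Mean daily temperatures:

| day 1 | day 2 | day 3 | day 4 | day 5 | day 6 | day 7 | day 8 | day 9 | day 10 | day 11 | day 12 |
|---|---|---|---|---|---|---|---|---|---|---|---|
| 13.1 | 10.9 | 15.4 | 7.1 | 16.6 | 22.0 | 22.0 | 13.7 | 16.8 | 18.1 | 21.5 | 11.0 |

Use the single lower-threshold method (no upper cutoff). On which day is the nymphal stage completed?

day 5

Daily DD above 3.0 °C: 10.1, 7.9, 12.4, 4.1, 13.6, 19.0, 19.0, 10.7, 13.8, 15.1, 18.5, 8.0.
Cumulative: 10.1, 18.0, 30.4, 34.5, 48.1, 67.1, 86.1, 96.8, 110.6, 125.7, 144.2, 152.2.
The total first reaches 37 DD on day 5.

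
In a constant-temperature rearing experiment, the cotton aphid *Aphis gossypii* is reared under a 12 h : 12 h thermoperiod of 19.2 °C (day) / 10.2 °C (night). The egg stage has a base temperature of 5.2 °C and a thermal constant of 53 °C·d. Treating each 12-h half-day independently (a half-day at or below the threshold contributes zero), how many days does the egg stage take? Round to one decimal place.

Day half: max(0, 19.2 − 5.2) × 0.5 = 14.0 × 0.5 = 7.00 DD.
Night half: max(0, 10.2 − 5.2) × 0.5 = 5.0 × 0.5 = 2.50 DD.
Per 24 h: 9.50 DD/day.
Duration = 53 / 9.50 = 5.579 ≈ 5.6 days.

5.6 days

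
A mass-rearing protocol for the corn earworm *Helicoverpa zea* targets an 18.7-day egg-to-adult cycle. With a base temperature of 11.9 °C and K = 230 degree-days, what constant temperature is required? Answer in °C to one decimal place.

Required daily accumulation = 230 / 18.7 = 12.299 DD/day.
T = T_base + 12.299 = 11.9 + 12.299 = 24.199 ≈ 24.2 °C.

24.2 °C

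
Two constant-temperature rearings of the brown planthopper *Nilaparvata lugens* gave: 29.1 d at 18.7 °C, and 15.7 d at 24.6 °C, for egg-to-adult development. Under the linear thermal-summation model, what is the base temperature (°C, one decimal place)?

Linear rate model ⇒ the product D·(T − T_b) is constant across temperatures.
29.1·(18.7 − T_b) = 15.7·(24.6 − T_b)
T_b = (29.1·18.7 − 15.7·24.6) / (29.1 − 15.7) = 157.95 / 13.4 = 11.787 °C ≈ 11.8 °C.

11.8 °C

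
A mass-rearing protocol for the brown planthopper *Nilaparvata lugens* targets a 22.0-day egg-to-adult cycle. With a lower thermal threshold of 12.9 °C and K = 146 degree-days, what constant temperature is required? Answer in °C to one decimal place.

19.5 °C

Required daily accumulation = 146 / 22.0 = 6.636 DD/day.
T = T_base + 6.636 = 12.9 + 6.636 = 19.536 ≈ 19.5 °C.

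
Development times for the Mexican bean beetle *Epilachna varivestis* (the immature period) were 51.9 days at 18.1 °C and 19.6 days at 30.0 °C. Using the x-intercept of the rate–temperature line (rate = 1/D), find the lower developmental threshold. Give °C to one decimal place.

Equal thermal constants: D₁(T₁ − T_b) = D₂(T₂ − T_b).
51.9·(18.1 − T_b) = 19.6·(30.0 − T_b)
T_b = (51.9·18.1 − 19.6·30.0) / (51.9 − 19.6) = 351.39 / 32.3 = 10.879 °C ≈ 10.9 °C.

10.9 °C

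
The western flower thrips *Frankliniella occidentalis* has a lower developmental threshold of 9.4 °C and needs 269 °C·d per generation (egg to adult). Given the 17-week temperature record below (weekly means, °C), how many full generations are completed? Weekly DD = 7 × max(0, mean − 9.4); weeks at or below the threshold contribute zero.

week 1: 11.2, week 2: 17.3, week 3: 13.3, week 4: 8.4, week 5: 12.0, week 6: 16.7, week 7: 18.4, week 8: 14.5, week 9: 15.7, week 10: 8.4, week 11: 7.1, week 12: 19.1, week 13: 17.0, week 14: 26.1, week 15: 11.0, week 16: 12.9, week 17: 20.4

Weekly DD (7 × max(0, T̄ − 9.4)): 12.6, 55.3, 27.3, 0.0, 18.2, 51.1, 63.0, 35.7, 44.1, 0.0, 0.0, 67.9, 53.2, 116.9, 11.2, 24.5, 77.0.
Season total = 658.0 DD.
Complete generations = ⌊658.0 / 269⌋ = 2.

2 generations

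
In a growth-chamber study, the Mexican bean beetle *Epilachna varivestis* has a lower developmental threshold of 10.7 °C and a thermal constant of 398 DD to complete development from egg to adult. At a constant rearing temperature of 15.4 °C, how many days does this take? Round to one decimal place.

84.7 days

Daily accumulation = 15.4 − 10.7 = 4.7 DD/day.
Duration = 398 / 4.7 = 84.681 ≈ 84.7 days.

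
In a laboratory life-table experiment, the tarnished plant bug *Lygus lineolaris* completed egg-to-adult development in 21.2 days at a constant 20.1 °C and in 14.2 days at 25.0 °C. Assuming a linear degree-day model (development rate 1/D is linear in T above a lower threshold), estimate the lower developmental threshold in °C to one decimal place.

10.2 °C

Linear rate model ⇒ the product D·(T − T_b) is constant across temperatures.
21.2·(20.1 − T_b) = 14.2·(25.0 − T_b)
T_b = (21.2·20.1 − 14.2·25.0) / (21.2 − 14.2) = 71.12 / 7.0 = 10.160 °C ≈ 10.2 °C.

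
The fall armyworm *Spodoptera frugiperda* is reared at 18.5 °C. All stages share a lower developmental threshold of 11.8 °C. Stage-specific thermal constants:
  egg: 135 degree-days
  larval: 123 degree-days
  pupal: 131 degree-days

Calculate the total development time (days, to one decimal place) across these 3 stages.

58.1 days

Daily accumulation at 18.5 °C = 18.5 − 11.8 = 6.7 DD/day.
Total K = 135 + 123 + 131 = 389 DD.
Total duration = 389 / 6.7 = 58.060 ≈ 58.1 days.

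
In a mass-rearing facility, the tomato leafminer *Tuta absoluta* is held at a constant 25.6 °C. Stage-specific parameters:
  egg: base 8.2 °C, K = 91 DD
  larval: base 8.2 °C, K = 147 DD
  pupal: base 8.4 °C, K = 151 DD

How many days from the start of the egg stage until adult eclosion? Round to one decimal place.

egg: 91 / (25.6 − 8.2) = 91 / 17.4 = 5.230 d.
larval: 147 / (25.6 − 8.2) = 147 / 17.4 = 8.448 d.
pupal: 151 / (25.6 − 8.4) = 151 / 17.2 = 8.779 d.
Sum = 22.457 ≈ 22.5 days.

22.5 days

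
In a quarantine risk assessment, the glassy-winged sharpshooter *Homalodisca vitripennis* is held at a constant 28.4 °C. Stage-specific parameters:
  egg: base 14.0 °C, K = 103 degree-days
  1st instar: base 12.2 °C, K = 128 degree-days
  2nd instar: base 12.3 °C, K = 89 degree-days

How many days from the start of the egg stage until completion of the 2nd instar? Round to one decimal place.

20.6 days

egg: 103 / (28.4 − 14.0) = 103 / 14.4 = 7.153 d.
1st instar: 128 / (28.4 − 12.2) = 128 / 16.2 = 7.901 d.
2nd instar: 89 / (28.4 − 12.3) = 89 / 16.1 = 5.528 d.
Sum = 20.582 ≈ 20.6 days.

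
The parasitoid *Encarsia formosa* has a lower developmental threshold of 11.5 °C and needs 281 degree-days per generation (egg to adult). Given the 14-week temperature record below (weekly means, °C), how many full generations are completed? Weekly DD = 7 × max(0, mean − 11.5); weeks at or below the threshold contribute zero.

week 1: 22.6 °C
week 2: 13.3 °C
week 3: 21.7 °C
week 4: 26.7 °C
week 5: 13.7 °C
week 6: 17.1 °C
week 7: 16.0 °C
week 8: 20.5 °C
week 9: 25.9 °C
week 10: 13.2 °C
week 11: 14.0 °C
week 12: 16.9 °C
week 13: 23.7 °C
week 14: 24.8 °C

2 generations

Weekly DD (7 × max(0, T̄ − 11.5)): 77.7, 12.6, 71.4, 106.4, 15.4, 39.2, 31.5, 63.0, 100.8, 11.9, 17.5, 37.8, 85.4, 93.1.
Season total = 763.7 DD.
Complete generations = ⌊763.7 / 281⌋ = 2.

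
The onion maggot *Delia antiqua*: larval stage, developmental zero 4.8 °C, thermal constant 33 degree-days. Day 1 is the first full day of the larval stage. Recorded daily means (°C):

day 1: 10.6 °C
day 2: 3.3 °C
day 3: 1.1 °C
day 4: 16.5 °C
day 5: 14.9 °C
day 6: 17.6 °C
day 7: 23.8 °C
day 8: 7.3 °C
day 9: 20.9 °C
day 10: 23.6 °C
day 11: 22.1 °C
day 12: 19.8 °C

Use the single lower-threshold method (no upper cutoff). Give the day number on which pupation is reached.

Daily DD above 4.8 °C: 5.8, 0.0, 0.0, 11.7, 10.1, 12.8, 19.0, 2.5, 16.1, 18.8, 17.3, 15.0.
Cumulative: 5.8, 5.8, 5.8, 17.5, 27.6, 40.4, 59.4, 61.9, 78.0, 96.8, 114.1, 129.1.
The total first reaches 33 DD on day 6.

day 6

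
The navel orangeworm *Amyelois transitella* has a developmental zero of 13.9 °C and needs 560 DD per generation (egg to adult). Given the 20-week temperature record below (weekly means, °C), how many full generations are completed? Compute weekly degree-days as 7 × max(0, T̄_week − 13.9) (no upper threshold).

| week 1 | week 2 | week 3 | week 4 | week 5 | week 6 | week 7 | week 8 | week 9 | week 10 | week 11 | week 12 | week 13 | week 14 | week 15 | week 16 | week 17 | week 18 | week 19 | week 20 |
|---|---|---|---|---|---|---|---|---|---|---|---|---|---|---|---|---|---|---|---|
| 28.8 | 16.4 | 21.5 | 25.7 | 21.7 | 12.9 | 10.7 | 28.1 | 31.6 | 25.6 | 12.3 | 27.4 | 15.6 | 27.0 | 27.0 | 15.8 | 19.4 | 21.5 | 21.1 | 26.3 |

2 generations

Weekly DD (7 × max(0, T̄ − 13.9)): 104.3, 17.5, 53.2, 82.6, 54.6, 0.0, 0.0, 99.4, 123.9, 81.9, 0.0, 94.5, 11.9, 91.7, 91.7, 13.3, 38.5, 53.2, 50.4, 86.8.
Season total = 1149.4 DD.
Complete generations = ⌊1149.4 / 560⌋ = 2.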